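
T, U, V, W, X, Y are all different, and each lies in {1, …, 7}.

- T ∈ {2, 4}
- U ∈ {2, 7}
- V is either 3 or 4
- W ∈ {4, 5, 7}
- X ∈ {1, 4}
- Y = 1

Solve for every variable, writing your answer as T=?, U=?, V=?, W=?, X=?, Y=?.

Y must be 1 (only option left). Remove 1 from X.
That leaves X = 4. Remove 4 from T, V, W.
That leaves T = 2. So U can't be 2.
U must be 7 (only option left). Remove 7 from W.
That leaves V = 3.
W's domain is down to {5}, so W = 5.

T=2, U=7, V=3, W=5, X=4, Y=1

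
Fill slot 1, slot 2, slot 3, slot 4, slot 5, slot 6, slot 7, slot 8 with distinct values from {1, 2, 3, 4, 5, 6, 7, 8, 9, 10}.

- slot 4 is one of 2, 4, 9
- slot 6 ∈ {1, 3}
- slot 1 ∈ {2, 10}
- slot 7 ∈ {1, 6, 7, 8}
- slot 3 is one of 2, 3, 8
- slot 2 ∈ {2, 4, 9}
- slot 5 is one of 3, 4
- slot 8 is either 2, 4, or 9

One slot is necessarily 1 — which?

slot 2, slot 4, slot 8 between them cover only {2, 4, 9} — a naked triple. Remove those values from slot 1, slot 3, slot 5.
slot 1 must be 10 (only option left).
That leaves slot 5 = 3. Remove 3 from slot 3, slot 6.
So 1 goes to slot 6.

slot 6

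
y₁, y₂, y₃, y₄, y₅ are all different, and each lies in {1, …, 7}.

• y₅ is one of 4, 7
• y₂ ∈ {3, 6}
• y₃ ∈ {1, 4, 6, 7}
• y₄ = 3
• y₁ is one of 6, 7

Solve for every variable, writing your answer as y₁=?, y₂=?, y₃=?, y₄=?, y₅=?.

y₁=7, y₂=6, y₃=1, y₄=3, y₅=4

y₄'s domain is down to {3}, so y₄ = 3. Remove 3 from y₂.
y₂ must be 6 (only option left). Strike 6 from y₁, y₃.
y₁'s domain is down to {7}, so y₁ = 7. Strike 7 from y₃, y₅.
y₅ must be 4 (only option left). Eliminate 4 elsewhere: y₃.
That leaves y₃ = 1.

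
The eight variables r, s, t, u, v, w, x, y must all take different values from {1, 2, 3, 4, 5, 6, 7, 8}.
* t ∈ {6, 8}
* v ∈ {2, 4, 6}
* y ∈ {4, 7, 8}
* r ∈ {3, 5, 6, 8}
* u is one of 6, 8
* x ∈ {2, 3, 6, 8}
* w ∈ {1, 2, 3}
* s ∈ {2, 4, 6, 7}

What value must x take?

3

The 8 variables draw from only 8 values {1, 2, 3, 4, 5, 6, 7, 8}, so each is used; only w can be 1, hence w = 1.
The 7 still-open variables together cover exactly {2, 3, 4, 5, 6, 7, 8} — 7 values for 7 variables — and 5 appears only in r's list, so r = 5.
Among the 6 still-open variables, 3 fits only x (and all 6 values in {2, 3, 4, 6, 7, 8} must be used), so x = 3.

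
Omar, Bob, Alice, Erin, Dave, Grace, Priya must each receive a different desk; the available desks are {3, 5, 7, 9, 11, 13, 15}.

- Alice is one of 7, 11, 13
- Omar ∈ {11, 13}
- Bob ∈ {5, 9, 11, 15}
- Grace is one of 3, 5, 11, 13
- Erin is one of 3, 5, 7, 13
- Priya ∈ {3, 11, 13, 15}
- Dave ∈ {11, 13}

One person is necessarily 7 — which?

Alice

The 7 variables together cover exactly {3, 5, 7, 9, 11, 13, 15} — 7 values for 7 variables — and 9 appears only in Bob's list, so Bob = 9.
The 6 still-open variables draw from only 6 values {3, 5, 7, 11, 13, 15}, so each is used; only Priya can be 15, hence Priya = 15.
Omar and Dave share exactly the 2 values {11, 13}; by pigeonhole those values go to them, so strike 11, 13 from Alice, Erin, Grace.
So 7 goes to Alice.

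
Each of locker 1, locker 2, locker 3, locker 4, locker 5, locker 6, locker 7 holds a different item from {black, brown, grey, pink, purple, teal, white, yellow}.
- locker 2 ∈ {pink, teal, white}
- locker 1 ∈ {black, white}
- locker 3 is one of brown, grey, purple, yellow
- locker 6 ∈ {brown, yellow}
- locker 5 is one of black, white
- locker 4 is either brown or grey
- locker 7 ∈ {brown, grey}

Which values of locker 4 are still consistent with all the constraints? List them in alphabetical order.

locker 1 and locker 5 between them cover only {black, white} — a naked pair. Remove those values from locker 2.
locker 4 and locker 7 share exactly the 2 values {brown, grey}; by pigeonhole those values go to them, so strike brown, grey from locker 3, locker 6.
That leaves locker 6 = yellow. So locker 3 can't be yellow.
That leaves locker 3 = purple.
No further eliminations apply; locker 4 can still be any of brown, grey.

brown, grey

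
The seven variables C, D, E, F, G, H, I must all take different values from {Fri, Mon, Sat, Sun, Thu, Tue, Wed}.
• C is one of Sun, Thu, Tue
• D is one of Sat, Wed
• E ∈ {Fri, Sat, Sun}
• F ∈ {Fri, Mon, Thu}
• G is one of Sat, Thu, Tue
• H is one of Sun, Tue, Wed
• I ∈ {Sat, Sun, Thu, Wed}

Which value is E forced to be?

Fri

The 7 variables draw from only 7 values {Fri, Mon, Sat, Sun, Thu, Tue, Wed}, so each is used; only F can be Mon, hence F = Mon.
The 6 still-open variables together cover exactly {Fri, Sat, Sun, Thu, Tue, Wed} — 6 values for 6 variables — and Fri appears only in E's list, so E = Fri.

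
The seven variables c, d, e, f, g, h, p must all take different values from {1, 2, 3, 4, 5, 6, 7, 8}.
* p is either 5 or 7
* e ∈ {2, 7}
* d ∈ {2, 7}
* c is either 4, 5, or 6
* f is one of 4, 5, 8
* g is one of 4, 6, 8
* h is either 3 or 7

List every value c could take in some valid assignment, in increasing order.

Among the 7 variables, 3 fits only h (and all 7 values in {2, 3, 4, 5, 6, 7, 8} must be used), so h = 3.
d and e share exactly the 2 values {2, 7}; by pigeonhole those values go to them, so strike 2, 7 from p.
p has just one choice, so p = 5. Remove 5 from c, f.
No further eliminations apply; c can still be any of 4, 6.

4, 6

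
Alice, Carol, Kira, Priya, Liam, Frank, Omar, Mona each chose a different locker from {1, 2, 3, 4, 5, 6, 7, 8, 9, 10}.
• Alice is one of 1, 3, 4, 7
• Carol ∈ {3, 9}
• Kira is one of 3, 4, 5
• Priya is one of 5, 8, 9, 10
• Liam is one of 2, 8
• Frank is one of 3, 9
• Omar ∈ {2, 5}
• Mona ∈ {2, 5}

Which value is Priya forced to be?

10

Carol and Frank between them cover only {3, 9} — a naked pair. Remove those values from Alice, Kira, Priya.
Omar and Mona between them cover only {2, 5} — a naked pair. Remove those values from Kira, Priya, Liam.
Kira has just one choice, so Kira = 4. Strike 4 from Alice.
Liam has just one choice, so Liam = 8. Remove 8 from Priya.
So Priya = 10.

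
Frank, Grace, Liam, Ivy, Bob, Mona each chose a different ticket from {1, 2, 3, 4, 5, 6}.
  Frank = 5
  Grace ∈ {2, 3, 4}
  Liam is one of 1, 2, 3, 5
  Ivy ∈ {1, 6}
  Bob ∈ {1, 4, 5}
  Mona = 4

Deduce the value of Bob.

Frank has just one choice, so Frank = 5. So Liam, Bob can't be 5.
Mona must be 4 (only option left). Remove 4 from Grace, Bob.
So Bob = 1.

1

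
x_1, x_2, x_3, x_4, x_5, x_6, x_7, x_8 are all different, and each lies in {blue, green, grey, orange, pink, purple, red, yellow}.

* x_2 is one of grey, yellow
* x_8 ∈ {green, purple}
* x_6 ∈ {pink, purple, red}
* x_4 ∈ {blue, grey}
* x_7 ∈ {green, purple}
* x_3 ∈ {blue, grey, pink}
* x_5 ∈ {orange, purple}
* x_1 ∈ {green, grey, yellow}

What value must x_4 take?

blue

Among the 8 variables, orange fits only x_5 (and all 8 values in {blue, green, grey, orange, pink, purple, red, yellow} must be used), so x_5 = orange.
The 7 still-open variables draw from only 7 values {blue, green, grey, pink, purple, red, yellow}, so each is used; only x_6 can be red, hence x_6 = red.
The 6 still-open variables together cover exactly {blue, green, grey, pink, purple, yellow} — 6 values for 6 variables — and pink appears only in x_3's list, so x_3 = pink.
The 5 still-open variables together cover exactly {blue, green, grey, purple, yellow} — 5 values for 5 variables — and blue appears only in x_4's list, so x_4 = blue.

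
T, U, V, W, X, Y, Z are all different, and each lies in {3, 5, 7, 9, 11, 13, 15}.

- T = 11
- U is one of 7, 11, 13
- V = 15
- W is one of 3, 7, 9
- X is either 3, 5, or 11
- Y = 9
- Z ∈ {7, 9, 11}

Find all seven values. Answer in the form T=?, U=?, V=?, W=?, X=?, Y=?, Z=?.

T must be 11 (only option left). Strike 11 from U, X, Z.
V's domain is down to {15}, so V = 15.
That leaves Y = 9. Remove 9 from W, Z.
That leaves Z = 7. So U, W can't be 7.
U has just one choice, so U = 13.
W must be 3 (only option left). Eliminate 3 elsewhere: X.
X must be 5 (only option left).

T=11, U=13, V=15, W=3, X=5, Y=9, Z=7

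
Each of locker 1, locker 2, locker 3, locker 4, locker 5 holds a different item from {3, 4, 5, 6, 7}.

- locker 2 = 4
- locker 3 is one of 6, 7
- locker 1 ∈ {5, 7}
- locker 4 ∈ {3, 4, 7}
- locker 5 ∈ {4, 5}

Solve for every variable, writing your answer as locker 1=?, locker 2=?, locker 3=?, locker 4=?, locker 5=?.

locker 1=7, locker 2=4, locker 3=6, locker 4=3, locker 5=5

locker 2's domain is down to {4}, so locker 2 = 4. Eliminate 4 elsewhere: locker 4, locker 5.
locker 5's domain is down to {5}, so locker 5 = 5. Eliminate 5 elsewhere: locker 1.
locker 1 has just one choice, so locker 1 = 7. Remove 7 from locker 3, locker 4.
locker 3 has just one choice, so locker 3 = 6.
locker 4's domain is down to {3}, so locker 4 = 3.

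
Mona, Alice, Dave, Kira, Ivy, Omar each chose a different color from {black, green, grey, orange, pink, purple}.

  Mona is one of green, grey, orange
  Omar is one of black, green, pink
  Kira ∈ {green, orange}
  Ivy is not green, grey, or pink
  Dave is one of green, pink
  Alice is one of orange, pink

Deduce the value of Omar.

Among the 6 variables, grey fits only Mona (and all 6 values in {black, green, grey, orange, pink, purple} must be used), so Mona = grey.
The 5 still-open variables together cover exactly {black, green, orange, pink, purple} — 5 values for 5 variables — and purple appears only in Ivy's list, so Ivy = purple.
The 4 still-open variables together cover exactly {black, green, orange, pink} — 4 values for 4 variables — and black appears only in Omar's list, so Omar = black.

black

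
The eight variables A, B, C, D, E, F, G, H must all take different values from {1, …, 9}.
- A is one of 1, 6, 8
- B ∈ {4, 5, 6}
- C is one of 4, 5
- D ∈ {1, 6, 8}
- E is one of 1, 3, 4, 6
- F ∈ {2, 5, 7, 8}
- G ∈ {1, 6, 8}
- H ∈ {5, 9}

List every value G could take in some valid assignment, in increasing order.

1, 6, 8

A, D, G share exactly the 3 values {1, 6, 8}; by pigeonhole those values go to them, so strike 1, 6, 8 from B, E, F.
B and C share exactly the 2 values {4, 5}; by pigeonhole those values go to them, so strike 4, 5 from E, F, H.
That leaves E = 3.
H has just one choice, so H = 9.
No further eliminations apply; G can still be any of 1, 6, 8.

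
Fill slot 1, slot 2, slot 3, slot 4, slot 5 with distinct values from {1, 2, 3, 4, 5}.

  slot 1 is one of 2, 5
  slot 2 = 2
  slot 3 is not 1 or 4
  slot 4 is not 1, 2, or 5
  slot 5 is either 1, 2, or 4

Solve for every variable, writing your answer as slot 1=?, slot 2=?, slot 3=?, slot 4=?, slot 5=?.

slot 2 must be 2 (only option left). Strike 2 from slot 1, slot 3, slot 5.
slot 1 must be 5 (only option left). Eliminate 5 elsewhere: slot 3.
That leaves slot 3 = 3. So slot 4 can't be 3.
slot 4 must be 4 (only option left). Eliminate 4 elsewhere: slot 5.
slot 5 must be 1 (only option left).

slot 1=5, slot 2=2, slot 3=3, slot 4=4, slot 5=1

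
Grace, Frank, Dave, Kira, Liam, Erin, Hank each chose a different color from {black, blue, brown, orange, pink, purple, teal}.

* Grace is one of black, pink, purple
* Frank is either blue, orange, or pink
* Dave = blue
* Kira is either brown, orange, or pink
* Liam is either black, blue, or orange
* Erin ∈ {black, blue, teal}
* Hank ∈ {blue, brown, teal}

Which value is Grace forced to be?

purple

Dave must be blue (only option left). Eliminate blue elsewhere: Frank, Liam, Erin, Hank.
Among the 6 still-open variables, purple fits only Grace (and all 6 values in {black, brown, orange, pink, purple, teal} must be used), so Grace = purple.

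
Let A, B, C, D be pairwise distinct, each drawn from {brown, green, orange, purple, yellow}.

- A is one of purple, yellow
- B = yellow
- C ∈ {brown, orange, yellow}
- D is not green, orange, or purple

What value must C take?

B must be yellow (only option left). So A, C, D can't be yellow.
D has just one choice, so D = brown. So C can't be brown.
So C = orange.

orange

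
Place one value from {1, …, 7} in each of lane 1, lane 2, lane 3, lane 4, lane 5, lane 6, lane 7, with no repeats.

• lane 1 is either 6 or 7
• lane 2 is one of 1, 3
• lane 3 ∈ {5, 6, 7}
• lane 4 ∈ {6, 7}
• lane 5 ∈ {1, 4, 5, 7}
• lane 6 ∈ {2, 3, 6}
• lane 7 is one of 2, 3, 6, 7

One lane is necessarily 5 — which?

The 7 variables together cover exactly {1, 2, 3, 4, 5, 6, 7} — 7 values for 7 variables — and 4 appears only in lane 5's list, so lane 5 = 4.
The 6 still-open variables draw from only 6 values {1, 2, 3, 5, 6, 7}, so each is used; only lane 2 can be 1, hence lane 2 = 1.
The 5 still-open variables draw from only 5 values {2, 3, 5, 6, 7}, so each is used; only lane 3 can be 5, hence lane 3 = 5.

lane 3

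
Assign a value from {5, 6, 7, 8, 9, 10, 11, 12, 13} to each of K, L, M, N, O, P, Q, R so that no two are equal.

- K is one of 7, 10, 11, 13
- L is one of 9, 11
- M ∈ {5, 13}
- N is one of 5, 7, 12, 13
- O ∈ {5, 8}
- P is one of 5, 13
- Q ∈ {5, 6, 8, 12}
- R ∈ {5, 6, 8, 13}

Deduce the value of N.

7

M and P share exactly the 2 values {5, 13}; by pigeonhole those values go to them, so strike 5, 13 from K, N, O, Q, R.
O must be 8 (only option left). Strike 8 from Q, R.
R's domain is down to {6}, so R = 6. Strike 6 from Q.
Q's domain is down to {12}, so Q = 12. Remove 12 from N.
So N = 7.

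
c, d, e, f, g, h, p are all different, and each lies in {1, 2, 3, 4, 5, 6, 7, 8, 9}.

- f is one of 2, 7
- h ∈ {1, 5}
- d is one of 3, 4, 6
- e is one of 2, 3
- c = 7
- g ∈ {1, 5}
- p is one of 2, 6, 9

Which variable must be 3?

e

c must be 7 (only option left). Strike 7 from f.
f's domain is down to {2}, so f = 2. Strike 2 from e, p.
So 3 goes to e.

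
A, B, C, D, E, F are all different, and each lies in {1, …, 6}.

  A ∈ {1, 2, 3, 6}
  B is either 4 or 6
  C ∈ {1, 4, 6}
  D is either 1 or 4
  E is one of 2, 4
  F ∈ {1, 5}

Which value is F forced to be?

The 6 variables together cover exactly {1, 2, 3, 4, 5, 6} — 6 values for 6 variables — and 3 appears only in A's list, so A = 3.
The 5 still-open variables together cover exactly {1, 2, 4, 5, 6} — 5 values for 5 variables — and 2 appears only in E's list, so E = 2.
Among the 4 still-open variables, 5 fits only F (and all 4 values in {1, 4, 5, 6} must be used), so F = 5.

5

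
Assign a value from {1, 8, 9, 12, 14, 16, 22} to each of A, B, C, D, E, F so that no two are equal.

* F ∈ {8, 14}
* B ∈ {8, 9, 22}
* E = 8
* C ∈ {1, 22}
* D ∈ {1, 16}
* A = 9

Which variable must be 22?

A must be 9 (only option left). Strike 9 from B.
That leaves E = 8. So B, F can't be 8.
So 22 goes to B.

B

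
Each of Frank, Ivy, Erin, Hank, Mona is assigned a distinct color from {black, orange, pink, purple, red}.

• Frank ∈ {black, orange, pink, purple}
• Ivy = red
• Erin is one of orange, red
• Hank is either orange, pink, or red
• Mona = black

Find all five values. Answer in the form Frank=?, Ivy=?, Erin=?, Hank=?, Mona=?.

Frank=purple, Ivy=red, Erin=orange, Hank=pink, Mona=black

Ivy must be red (only option left). So Erin, Hank can't be red.
That leaves Erin = orange. So Frank, Hank can't be orange.
Hank's domain is down to {pink}, so Hank = pink. Remove pink from Frank.
Mona must be black (only option left). Strike black from Frank.
That leaves Frank = purple.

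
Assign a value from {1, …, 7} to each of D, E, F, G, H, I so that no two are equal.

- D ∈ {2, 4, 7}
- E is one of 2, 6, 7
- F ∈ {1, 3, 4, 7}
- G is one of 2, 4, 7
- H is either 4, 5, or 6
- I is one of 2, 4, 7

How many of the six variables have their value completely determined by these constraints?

The 3 variables D, G, I are confined to {2, 4, 7}, which locks those values in; drop them from E, F, H.
E must be 6 (only option left). So H can't be 6.
H's domain is down to {5}, so H = 5.
Determined: E=6, H=5. The other variables each still have more than one consistent value. That makes 2.

2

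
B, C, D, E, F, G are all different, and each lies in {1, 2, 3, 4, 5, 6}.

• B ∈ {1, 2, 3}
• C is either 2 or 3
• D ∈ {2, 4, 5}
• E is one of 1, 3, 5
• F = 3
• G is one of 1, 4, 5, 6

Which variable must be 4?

F's domain is down to {3}, so F = 3. Eliminate 3 elsewhere: B, C, E.
C has just one choice, so C = 2. Strike 2 from B, D.
B must be 1 (only option left). Strike 1 from E, G.
E's domain is down to {5}, so E = 5. So D, G can't be 5.
So 4 goes to D.

D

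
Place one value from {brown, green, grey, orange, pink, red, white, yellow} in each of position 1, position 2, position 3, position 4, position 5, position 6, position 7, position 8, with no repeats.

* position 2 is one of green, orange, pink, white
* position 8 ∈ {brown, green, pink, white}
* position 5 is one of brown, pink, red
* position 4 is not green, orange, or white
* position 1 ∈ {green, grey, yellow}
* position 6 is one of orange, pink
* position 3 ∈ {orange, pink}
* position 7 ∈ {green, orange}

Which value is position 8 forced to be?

brown

position 3 and position 6 between them cover only {orange, pink} — a naked pair. Remove those values from position 2, position 4, position 5, position 7, position 8.
That leaves position 7 = green. So position 1, position 2, position 8 can't be green.
position 2's domain is down to {white}, so position 2 = white. Eliminate white elsewhere: position 8.
So position 8 = brown.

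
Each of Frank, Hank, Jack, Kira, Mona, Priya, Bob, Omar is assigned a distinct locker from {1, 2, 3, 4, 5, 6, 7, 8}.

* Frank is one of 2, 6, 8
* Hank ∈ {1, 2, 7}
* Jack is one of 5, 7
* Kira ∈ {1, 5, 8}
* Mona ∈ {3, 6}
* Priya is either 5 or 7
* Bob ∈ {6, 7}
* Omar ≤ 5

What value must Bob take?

Among the 8 variables, 4 fits only Omar (and all 8 values in {1, 2, 3, 4, 5, 6, 7, 8} must be used), so Omar = 4.
The 7 still-open variables draw from only 7 values {1, 2, 3, 5, 6, 7, 8}, so each is used; only Mona can be 3, hence Mona = 3.
Jack and Priya between them cover only {5, 7} — a naked pair. Remove those values from Hank, Kira, Bob.
So Bob = 6.

6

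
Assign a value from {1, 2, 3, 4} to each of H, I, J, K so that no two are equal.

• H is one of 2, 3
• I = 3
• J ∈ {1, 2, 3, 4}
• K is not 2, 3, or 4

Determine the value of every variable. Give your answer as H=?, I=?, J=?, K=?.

I's domain is down to {3}, so I = 3. So H, J can't be 3.
K has just one choice, so K = 1. Remove 1 from J.
That leaves H = 2. Eliminate 2 elsewhere: J.
J must be 4 (only option left).

H=2, I=3, J=4, K=1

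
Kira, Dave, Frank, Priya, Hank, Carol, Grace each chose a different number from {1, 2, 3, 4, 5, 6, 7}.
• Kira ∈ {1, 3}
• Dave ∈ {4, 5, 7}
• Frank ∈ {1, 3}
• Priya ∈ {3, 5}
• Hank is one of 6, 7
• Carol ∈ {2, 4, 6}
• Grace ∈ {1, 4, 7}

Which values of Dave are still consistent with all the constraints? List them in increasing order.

4, 7

The 7 variables draw from only 7 values {1, 2, 3, 4, 5, 6, 7}, so each is used; only Carol can be 2, hence Carol = 2.
Among the 6 still-open variables, 6 fits only Hank (and all 6 values in {1, 3, 4, 5, 6, 7} must be used), so Hank = 6.
The 2 variables Kira and Frank are confined to {1, 3}, which locks those values in; drop them from Priya, Grace.
Priya must be 5 (only option left). Eliminate 5 elsewhere: Dave.
No further eliminations apply; Dave can still be any of 4, 7.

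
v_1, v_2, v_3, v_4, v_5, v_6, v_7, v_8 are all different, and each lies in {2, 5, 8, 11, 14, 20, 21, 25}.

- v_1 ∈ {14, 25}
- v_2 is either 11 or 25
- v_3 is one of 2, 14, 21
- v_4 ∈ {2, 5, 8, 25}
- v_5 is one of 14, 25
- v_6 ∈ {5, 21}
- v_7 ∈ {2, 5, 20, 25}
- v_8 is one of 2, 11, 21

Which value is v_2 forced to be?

11

The 8 variables together cover exactly {2, 5, 8, 11, 14, 20, 21, 25} — 8 values for 8 variables — and 8 appears only in v_4's list, so v_4 = 8.
The 7 still-open variables draw from only 7 values {2, 5, 11, 14, 20, 21, 25}, so each is used; only v_7 can be 20, hence v_7 = 20.
Among the 6 still-open variables, 5 fits only v_6 (and all 6 values in {2, 5, 11, 14, 21, 25} must be used), so v_6 = 5.
The 2 variables v_1 and v_5 are confined to {14, 25}, which locks those values in; drop them from v_2, v_3.
So v_2 = 11.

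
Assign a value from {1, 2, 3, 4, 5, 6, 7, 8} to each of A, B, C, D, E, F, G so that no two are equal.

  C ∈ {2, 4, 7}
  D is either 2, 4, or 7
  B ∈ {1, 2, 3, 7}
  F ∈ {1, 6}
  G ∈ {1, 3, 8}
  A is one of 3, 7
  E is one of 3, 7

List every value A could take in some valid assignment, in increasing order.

The 7 variables together cover exactly {1, 2, 3, 4, 6, 7, 8} — 7 values for 7 variables — and 6 appears only in F's list, so F = 6.
The 6 still-open variables together cover exactly {1, 2, 3, 4, 7, 8} — 6 values for 6 variables — and 8 appears only in G's list, so G = 8.
The 5 still-open variables draw from only 5 values {1, 2, 3, 4, 7}, so each is used; only B can be 1, hence B = 1.
The 2 variables A and E are confined to {3, 7}, which locks those values in; drop them from C, D.
No further eliminations apply; A can still be any of 3, 7.

3, 7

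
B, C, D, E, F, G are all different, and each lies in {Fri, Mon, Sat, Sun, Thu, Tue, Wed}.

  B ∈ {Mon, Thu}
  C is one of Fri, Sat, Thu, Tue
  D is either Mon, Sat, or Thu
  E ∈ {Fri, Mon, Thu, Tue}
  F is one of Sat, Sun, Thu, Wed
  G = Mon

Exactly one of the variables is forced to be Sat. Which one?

G must be Mon (only option left). Strike Mon from B, D, E.
That leaves B = Thu. Strike Thu from C, D, E, F.
So Sat goes to D.

D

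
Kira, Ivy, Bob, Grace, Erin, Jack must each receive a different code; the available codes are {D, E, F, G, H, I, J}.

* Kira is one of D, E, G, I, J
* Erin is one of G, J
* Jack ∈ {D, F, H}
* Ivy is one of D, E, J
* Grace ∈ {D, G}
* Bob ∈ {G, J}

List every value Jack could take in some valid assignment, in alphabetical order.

F, H

Bob and Erin share exactly the 2 values {G, J}; by pigeonhole those values go to them, so strike G, J from Kira, Ivy, Grace.
Grace must be D (only option left). Eliminate D elsewhere: Kira, Ivy, Jack.
That leaves Ivy = E. So Kira can't be E.
Kira must be I (only option left).
No further eliminations apply; Jack can still be any of F, H.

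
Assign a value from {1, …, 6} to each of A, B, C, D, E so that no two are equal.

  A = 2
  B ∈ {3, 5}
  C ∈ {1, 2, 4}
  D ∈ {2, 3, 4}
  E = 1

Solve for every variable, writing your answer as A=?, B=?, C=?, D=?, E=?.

A=2, B=5, C=4, D=3, E=1

A must be 2 (only option left). Strike 2 from C, D.
E has just one choice, so E = 1. So C can't be 1.
C's domain is down to {4}, so C = 4. Strike 4 from D.
D has just one choice, so D = 3. Eliminate 3 elsewhere: B.
B must be 5 (only option left).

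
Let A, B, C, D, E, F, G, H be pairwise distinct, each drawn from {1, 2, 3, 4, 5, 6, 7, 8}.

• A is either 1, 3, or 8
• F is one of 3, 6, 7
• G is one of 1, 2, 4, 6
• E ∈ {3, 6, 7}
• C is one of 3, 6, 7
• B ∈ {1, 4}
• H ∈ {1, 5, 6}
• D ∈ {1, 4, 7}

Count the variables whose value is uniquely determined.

The 8 variables together cover exactly {1, 2, 3, 4, 5, 6, 7, 8} — 8 values for 8 variables — and 2 appears only in G's list, so G = 2.
The 7 still-open variables draw from only 7 values {1, 3, 4, 5, 6, 7, 8}, so each is used; only H can be 5, hence H = 5.
Among the 6 still-open variables, 8 fits only A (and all 6 values in {1, 3, 4, 6, 7, 8} must be used), so A = 8.
The 3 variables C, E, F are confined to {3, 6, 7}, which locks those values in; drop them from D.
Determined: A=8, G=2, H=5. The other variables each still have more than one consistent value. That makes 3.

3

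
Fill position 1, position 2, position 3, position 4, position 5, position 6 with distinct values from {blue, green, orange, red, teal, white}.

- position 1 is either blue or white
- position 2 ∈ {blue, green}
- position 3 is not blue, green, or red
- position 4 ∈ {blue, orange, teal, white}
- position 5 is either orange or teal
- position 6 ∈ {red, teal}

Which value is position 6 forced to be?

red

The 6 variables together cover exactly {blue, green, orange, red, teal, white} — 6 values for 6 variables — and green appears only in position 2's list, so position 2 = green.
The 5 still-open variables together cover exactly {blue, orange, red, teal, white} — 5 values for 5 variables — and red appears only in position 6's list, so position 6 = red.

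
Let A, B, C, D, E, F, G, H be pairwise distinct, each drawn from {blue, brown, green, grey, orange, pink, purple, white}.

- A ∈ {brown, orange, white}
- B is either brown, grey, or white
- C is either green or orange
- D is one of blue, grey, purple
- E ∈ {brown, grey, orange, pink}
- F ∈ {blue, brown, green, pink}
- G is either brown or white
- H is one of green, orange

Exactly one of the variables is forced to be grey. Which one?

Among the 8 variables, purple fits only D (and all 8 values in {blue, brown, green, grey, orange, pink, purple, white} must be used), so D = purple.
The 7 still-open variables together cover exactly {blue, brown, green, grey, orange, pink, white} — 7 values for 7 variables — and blue appears only in F's list, so F = blue.
The 6 still-open variables together cover exactly {brown, green, grey, orange, pink, white} — 6 values for 6 variables — and pink appears only in E's list, so E = pink.
The 5 still-open variables draw from only 5 values {brown, green, grey, orange, white}, so each is used; only B can be grey, hence B = grey.

B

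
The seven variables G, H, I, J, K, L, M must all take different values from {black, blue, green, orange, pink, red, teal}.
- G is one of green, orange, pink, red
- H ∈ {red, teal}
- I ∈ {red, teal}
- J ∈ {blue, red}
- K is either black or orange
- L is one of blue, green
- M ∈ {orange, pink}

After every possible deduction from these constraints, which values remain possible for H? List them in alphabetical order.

red, teal

The 7 variables together cover exactly {black, blue, green, orange, pink, red, teal} — 7 values for 7 variables — and black appears only in K's list, so K = black.
The 2 variables H and I are confined to {red, teal}, which locks those values in; drop them from G, J.
J must be blue (only option left). Strike blue from L.
L's domain is down to {green}, so L = green. Remove green from G.
No further eliminations apply; H can still be any of red, teal.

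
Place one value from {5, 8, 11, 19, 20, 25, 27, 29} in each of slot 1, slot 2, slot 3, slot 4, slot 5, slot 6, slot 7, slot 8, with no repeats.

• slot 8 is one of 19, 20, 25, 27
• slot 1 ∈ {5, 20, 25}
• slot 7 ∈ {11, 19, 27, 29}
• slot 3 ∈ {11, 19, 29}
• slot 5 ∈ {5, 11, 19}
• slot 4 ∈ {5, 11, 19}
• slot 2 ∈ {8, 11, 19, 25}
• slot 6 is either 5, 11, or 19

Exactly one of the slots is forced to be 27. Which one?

The 8 variables together cover exactly {5, 8, 11, 19, 20, 25, 27, 29} — 8 values for 8 variables — and 8 appears only in slot 2's list, so slot 2 = 8.
slot 4, slot 5, slot 6 share exactly the 3 values {5, 11, 19}; by pigeonhole those values go to them, so strike 5, 11, 19 from slot 1, slot 3, slot 7, slot 8.
slot 3 has just one choice, so slot 3 = 29. Remove 29 from slot 7.
So 27 goes to slot 7.

slot 7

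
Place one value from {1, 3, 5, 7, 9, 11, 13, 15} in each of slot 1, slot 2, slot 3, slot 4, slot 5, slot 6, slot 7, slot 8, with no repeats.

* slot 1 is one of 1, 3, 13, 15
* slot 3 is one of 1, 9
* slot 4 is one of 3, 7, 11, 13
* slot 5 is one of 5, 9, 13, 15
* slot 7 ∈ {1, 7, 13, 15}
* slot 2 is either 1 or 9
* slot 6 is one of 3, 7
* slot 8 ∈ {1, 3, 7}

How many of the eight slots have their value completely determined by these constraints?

The 8 variables together cover exactly {1, 3, 5, 7, 9, 11, 13, 15} — 8 values for 8 variables — and 5 appears only in slot 5's list, so slot 5 = 5.
Among the 7 still-open variables, 11 fits only slot 4 (and all 7 values in {1, 3, 7, 9, 11, 13, 15} must be used), so slot 4 = 11.
slot 2 and slot 3 between them cover only {1, 9} — a naked pair. Remove those values from slot 1, slot 7, slot 8.
slot 6 and slot 8 share exactly the 2 values {3, 7}; by pigeonhole those values go to them, so strike 3, 7 from slot 1, slot 7.
Determined: slot 4=11, slot 5=5. The other slots each still have more than one consistent value. That makes 2.

2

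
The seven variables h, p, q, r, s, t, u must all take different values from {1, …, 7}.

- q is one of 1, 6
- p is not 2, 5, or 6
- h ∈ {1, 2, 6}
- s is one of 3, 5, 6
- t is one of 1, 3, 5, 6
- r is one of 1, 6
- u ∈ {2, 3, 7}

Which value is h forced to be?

The 7 variables draw from only 7 values {1, 2, 3, 4, 5, 6, 7}, so each is used; only p can be 4, hence p = 4.
The 6 still-open variables draw from only 6 values {1, 2, 3, 5, 6, 7}, so each is used; only u can be 7, hence u = 7.
Among the 5 still-open variables, 2 fits only h (and all 5 values in {1, 2, 3, 5, 6} must be used), so h = 2.

2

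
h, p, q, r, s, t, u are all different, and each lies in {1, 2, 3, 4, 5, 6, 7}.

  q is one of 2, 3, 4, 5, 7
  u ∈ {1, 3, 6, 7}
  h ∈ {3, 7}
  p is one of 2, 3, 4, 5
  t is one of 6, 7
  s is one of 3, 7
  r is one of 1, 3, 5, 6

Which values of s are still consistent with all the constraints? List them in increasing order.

3, 7

h and s between them cover only {3, 7} — a naked pair. Remove those values from p, q, r, t, u.
t must be 6 (only option left). Eliminate 6 elsewhere: r, u.
u has just one choice, so u = 1. So r can't be 1.
r's domain is down to {5}, so r = 5. So p, q can't be 5.
No further eliminations apply; s can still be any of 3, 7.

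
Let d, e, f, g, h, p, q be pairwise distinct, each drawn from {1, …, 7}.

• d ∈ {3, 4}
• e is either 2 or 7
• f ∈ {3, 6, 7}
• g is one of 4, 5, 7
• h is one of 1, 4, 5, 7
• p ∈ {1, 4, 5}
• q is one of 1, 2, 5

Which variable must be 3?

The 7 variables together cover exactly {1, 2, 3, 4, 5, 6, 7} — 7 values for 7 variables — and 6 appears only in f's list, so f = 6.
The 6 still-open variables draw from only 6 values {1, 2, 3, 4, 5, 7}, so each is used; only d can be 3, hence d = 3.

d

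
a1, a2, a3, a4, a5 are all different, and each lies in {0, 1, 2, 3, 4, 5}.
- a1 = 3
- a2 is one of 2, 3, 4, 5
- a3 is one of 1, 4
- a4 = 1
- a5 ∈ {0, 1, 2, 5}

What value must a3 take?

a1 must be 3 (only option left). Strike 3 from a2.
a4 has just one choice, so a4 = 1. So a3, a5 can't be 1.
So a3 = 4.

4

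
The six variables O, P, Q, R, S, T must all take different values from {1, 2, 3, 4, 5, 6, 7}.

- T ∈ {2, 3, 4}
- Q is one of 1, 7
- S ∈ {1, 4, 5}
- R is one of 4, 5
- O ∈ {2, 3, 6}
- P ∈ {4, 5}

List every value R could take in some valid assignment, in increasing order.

4, 5

P and R share exactly the 2 values {4, 5}; by pigeonhole those values go to them, so strike 4, 5 from S, T.
S's domain is down to {1}, so S = 1. Eliminate 1 elsewhere: Q.
Q must be 7 (only option left).
No further eliminations apply; R can still be any of 4, 5.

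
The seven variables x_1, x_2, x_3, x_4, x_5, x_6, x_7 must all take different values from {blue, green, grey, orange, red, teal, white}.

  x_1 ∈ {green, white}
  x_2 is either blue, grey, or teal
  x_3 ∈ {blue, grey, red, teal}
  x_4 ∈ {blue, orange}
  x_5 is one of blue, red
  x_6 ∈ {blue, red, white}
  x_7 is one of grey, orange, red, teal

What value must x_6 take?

white

Among the 7 variables, green fits only x_1 (and all 7 values in {blue, green, grey, orange, red, teal, white} must be used), so x_1 = green.
Among the 6 still-open variables, white fits only x_6 (and all 6 values in {blue, grey, orange, red, teal, white} must be used), so x_6 = white.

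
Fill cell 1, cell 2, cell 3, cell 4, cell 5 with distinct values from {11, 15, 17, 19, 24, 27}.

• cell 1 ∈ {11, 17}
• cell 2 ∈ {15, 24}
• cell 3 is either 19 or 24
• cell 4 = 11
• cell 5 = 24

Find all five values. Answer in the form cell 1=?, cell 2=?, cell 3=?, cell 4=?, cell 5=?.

cell 4's domain is down to {11}, so cell 4 = 11. Eliminate 11 elsewhere: cell 1.
That leaves cell 5 = 24. Eliminate 24 elsewhere: cell 2, cell 3.
cell 1 has just one choice, so cell 1 = 17.
That leaves cell 2 = 15.
cell 3 must be 19 (only option left).

cell 1=17, cell 2=15, cell 3=19, cell 4=11, cell 5=24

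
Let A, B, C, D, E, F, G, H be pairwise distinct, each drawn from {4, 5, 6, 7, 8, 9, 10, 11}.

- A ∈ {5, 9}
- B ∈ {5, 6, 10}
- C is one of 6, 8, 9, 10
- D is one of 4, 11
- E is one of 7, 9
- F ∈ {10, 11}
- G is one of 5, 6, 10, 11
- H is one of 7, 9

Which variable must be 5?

A

Among the 8 variables, 4 fits only D (and all 8 values in {4, 5, 6, 7, 8, 9, 10, 11} must be used), so D = 4.
Among the 7 still-open variables, 8 fits only C (and all 7 values in {5, 6, 7, 8, 9, 10, 11} must be used), so C = 8.
E and H between them cover only {7, 9} — a naked pair. Remove those values from A.
So 5 goes to A.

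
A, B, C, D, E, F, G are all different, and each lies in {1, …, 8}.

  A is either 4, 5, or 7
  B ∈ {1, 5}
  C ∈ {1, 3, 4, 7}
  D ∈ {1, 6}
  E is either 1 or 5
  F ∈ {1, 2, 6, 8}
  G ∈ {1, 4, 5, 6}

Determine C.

3

B and E share exactly the 2 values {1, 5}; by pigeonhole those values go to them, so strike 1, 5 from A, C, D, F, G.
That leaves D = 6. Strike 6 from F, G.
G has just one choice, so G = 4. Strike 4 from A, C.
That leaves A = 7. Remove 7 from C.
So C = 3.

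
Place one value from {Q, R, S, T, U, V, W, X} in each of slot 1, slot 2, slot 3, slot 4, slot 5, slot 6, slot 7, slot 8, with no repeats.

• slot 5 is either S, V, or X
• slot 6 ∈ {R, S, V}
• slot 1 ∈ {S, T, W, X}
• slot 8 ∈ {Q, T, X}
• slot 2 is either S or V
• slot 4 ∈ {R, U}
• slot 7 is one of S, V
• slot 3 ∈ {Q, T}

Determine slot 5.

The 8 variables draw from only 8 values {Q, R, S, T, U, V, W, X}, so each is used; only slot 4 can be U, hence slot 4 = U.
The 7 still-open variables together cover exactly {Q, R, S, T, V, W, X} — 7 values for 7 variables — and R appears only in slot 6's list, so slot 6 = R.
The 6 still-open variables together cover exactly {Q, S, T, V, W, X} — 6 values for 6 variables — and W appears only in slot 1's list, so slot 1 = W.
slot 2 and slot 7 share exactly the 2 values {S, V}; by pigeonhole those values go to them, so strike S, V from slot 5.
So slot 5 = X.

X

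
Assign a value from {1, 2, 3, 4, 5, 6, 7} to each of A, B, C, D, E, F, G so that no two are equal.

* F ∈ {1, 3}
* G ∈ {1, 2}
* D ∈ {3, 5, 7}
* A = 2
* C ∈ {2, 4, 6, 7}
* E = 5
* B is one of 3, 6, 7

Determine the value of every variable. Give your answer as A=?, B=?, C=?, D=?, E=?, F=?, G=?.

A must be 2 (only option left). So C, G can't be 2.
E's domain is down to {5}, so E = 5. Remove 5 from D.
G must be 1 (only option left). Eliminate 1 elsewhere: F.
F must be 3 (only option left). Eliminate 3 elsewhere: B, D.
D has just one choice, so D = 7. Strike 7 from B, C.
That leaves B = 6. Remove 6 from C.
That leaves C = 4.

A=2, B=6, C=4, D=7, E=5, F=3, G=1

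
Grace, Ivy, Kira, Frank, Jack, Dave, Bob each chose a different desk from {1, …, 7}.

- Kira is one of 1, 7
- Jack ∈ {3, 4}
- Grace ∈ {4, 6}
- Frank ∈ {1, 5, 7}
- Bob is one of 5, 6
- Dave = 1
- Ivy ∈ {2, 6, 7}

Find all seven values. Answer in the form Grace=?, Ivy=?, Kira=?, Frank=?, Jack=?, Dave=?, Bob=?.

Dave's domain is down to {1}, so Dave = 1. Eliminate 1 elsewhere: Kira, Frank.
Kira's domain is down to {7}, so Kira = 7. Remove 7 from Ivy, Frank.
Frank has just one choice, so Frank = 5. Eliminate 5 elsewhere: Bob.
That leaves Bob = 6. Remove 6 from Grace, Ivy.
Grace has just one choice, so Grace = 4. So Jack can't be 4.
Ivy's domain is down to {2}, so Ivy = 2.
Jack's domain is down to {3}, so Jack = 3.

Grace=4, Ivy=2, Kira=7, Frank=5, Jack=3, Dave=1, Bob=6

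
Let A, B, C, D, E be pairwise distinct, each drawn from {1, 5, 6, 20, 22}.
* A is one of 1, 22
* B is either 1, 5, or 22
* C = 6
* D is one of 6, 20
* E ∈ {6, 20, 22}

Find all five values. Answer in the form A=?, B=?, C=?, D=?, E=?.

A=1, B=5, C=6, D=20, E=22

C has just one choice, so C = 6. Strike 6 from D, E.
D must be 20 (only option left). Remove 20 from E.
E must be 22 (only option left). So A, B can't be 22.
A must be 1 (only option left). Eliminate 1 elsewhere: B.
B must be 5 (only option left).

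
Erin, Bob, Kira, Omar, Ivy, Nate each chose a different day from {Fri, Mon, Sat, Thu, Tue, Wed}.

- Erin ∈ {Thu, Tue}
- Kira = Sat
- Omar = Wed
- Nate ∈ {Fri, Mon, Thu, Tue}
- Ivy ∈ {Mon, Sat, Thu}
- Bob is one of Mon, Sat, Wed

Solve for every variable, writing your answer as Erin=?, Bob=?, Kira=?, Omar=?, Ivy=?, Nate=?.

Erin=Tue, Bob=Mon, Kira=Sat, Omar=Wed, Ivy=Thu, Nate=Fri

Kira's domain is down to {Sat}, so Kira = Sat. Remove Sat from Bob, Ivy.
Omar must be Wed (only option left). Eliminate Wed elsewhere: Bob.
That leaves Bob = Mon. Remove Mon from Ivy, Nate.
That leaves Ivy = Thu. Strike Thu from Erin, Nate.
Erin must be Tue (only option left). Remove Tue from Nate.
Nate has just one choice, so Nate = Fri.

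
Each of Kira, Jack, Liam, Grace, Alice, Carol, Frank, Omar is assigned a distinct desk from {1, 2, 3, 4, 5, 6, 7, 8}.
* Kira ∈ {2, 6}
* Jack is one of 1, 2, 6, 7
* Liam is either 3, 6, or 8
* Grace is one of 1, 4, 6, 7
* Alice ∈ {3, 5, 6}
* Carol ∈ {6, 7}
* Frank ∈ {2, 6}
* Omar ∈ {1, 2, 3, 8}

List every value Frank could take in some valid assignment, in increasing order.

2, 6

The 8 variables draw from only 8 values {1, 2, 3, 4, 5, 6, 7, 8}, so each is used; only Grace can be 4, hence Grace = 4.
The 7 still-open variables together cover exactly {1, 2, 3, 5, 6, 7, 8} — 7 values for 7 variables — and 5 appears only in Alice's list, so Alice = 5.
The 2 variables Kira and Frank are confined to {2, 6}, which locks those values in; drop them from Jack, Liam, Carol, Omar.
Carol has just one choice, so Carol = 7. Eliminate 7 elsewhere: Jack.
That leaves Jack = 1. Eliminate 1 elsewhere: Omar.
No further eliminations apply; Frank can still be any of 2, 6.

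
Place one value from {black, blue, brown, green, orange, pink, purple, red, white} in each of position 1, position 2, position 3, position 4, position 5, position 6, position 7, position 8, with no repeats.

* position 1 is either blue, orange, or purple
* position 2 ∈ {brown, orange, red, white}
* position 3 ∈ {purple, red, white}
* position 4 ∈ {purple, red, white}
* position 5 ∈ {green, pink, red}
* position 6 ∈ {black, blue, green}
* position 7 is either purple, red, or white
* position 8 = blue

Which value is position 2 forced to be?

position 8 has just one choice, so position 8 = blue. Remove blue from position 1, position 6.
The 3 variables position 3, position 4, position 7 are confined to {purple, red, white}, which locks those values in; drop them from position 1, position 2, position 5.
position 1 must be orange (only option left). Remove orange from position 2.
So position 2 = brown.

brown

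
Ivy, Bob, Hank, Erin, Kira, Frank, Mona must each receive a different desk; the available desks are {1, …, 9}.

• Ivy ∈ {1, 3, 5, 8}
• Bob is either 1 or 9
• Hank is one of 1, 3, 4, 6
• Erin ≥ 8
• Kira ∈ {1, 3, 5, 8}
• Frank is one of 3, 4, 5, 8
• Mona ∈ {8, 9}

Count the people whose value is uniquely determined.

The 7 variables draw from only 7 values {1, 3, 4, 5, 6, 8, 9}, so each is used; only Hank can be 6, hence Hank = 6.
The 6 still-open variables draw from only 6 values {1, 3, 4, 5, 8, 9}, so each is used; only Frank can be 4, hence Frank = 4.
The 2 variables Erin and Mona are confined to {8, 9}, which locks those values in; drop them from Ivy, Bob, Kira.
That leaves Bob = 1. Strike 1 from Ivy, Kira.
Determined: Bob=1, Hank=6, Frank=4. The other people each still have more than one consistent value. That makes 3.

3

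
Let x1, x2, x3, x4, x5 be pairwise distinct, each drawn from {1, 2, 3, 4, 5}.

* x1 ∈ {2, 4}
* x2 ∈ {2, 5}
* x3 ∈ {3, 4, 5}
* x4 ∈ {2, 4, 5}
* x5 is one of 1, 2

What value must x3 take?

3

Among the 5 variables, 1 fits only x5 (and all 5 values in {1, 2, 3, 4, 5} must be used), so x5 = 1.
The 4 still-open variables draw from only 4 values {2, 3, 4, 5}, so each is used; only x3 can be 3, hence x3 = 3.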